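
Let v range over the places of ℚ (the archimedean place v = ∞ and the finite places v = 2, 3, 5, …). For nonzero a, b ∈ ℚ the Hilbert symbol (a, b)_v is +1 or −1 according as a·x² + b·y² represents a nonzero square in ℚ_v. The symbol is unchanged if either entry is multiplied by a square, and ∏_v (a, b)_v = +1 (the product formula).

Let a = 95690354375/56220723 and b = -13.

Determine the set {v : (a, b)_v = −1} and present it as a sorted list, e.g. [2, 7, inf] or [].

(a, b) ≡ (1581, -13) mod (ℚ^×)²; places V = {2, 3, 5, 7, 11, 13, 17, 31, 37, ∞}.
(a,b)_7: α=4, u≡6; β=0, v≡1 (mod 7); (6|7)=-1, (1|7)=+1; sign (−1)^0·-1^0·+1^4 = +1.
(a,b)_2: α=0, β=0; u≡5, v≡3 (mod 8); ε(u)ε(v)=0·1, αω(v)=0·1, βω(u)=0·1; sum ≡ 0  ⇒  +1.
(a,b)_37: α=-2, u≡1; β=0, v≡24 (mod 37); (1|37)=+1, (24|37)=-1; sign (−1)^0·+1^0·-1^-2 = +1.
(a,b)_31: α=1, u≡4; β=0, v≡18 (mod 31); (4|31)=+1, (18|31)=+1; sign (−1)^0·+1^0·+1^1 = +1.
(a,b)_5: α=4, u≡4; β=0, v≡2 (mod 5); (4|5)=+1, (2|5)=-1; sign (−1)^0·+1^0·-1^4 = +1.
(a,b)_∞: sgn(1581)=+, sgn(-13)=−, so +1.
(a,b)_13: α=-2, u≡7; β=1, v≡12 (mod 13); (7|13)=-1, (12|13)=+1; sign (−1)^0·-1^1·+1^-2 = -1.
(a,b)_3: α=-5, u≡2; β=0, v≡2 (mod 3); (2|3)=-1, (2|3)=-1; sign (−1)^0·-1^0·-1^-5 = -1.
(a,b)_11: α=2, u≡8; β=0, v≡9 (mod 11); (8|11)=-1, (9|11)=+1; sign (−1)^0·-1^0·+1^2 = +1.
(a,b)_17: α=1, u≡16; β=0, v≡4 (mod 17); (16|17)=+1, (4|17)=+1; sign (−1)^0·+1^0·+1^1 = +1.
Ram(1581, -13) = {3, 13}; no ℚ_3-point on the conic.

[3, 13]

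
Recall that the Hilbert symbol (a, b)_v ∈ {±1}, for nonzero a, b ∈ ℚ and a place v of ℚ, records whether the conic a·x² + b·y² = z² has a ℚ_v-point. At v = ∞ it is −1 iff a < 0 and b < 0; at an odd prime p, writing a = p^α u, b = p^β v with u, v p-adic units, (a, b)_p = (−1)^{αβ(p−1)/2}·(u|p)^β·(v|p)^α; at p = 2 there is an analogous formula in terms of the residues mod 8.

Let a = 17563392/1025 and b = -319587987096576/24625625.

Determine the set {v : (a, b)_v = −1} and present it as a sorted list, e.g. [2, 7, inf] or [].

(a, b) ≡ (287, -41) mod (ℚ^×)²; places V = {2, 3, 5, 7, 11, 19, 31, 41, ∞}.
(a,b)_19: α=0, u≡18; β=2, v≡1 (mod 19); (18|19)=-1, (1|19)=+1; sign (−1)^0·-1^2·+1^0 = +1.
(a,b)_3: α=4, u≡2; β=10, v≡1 (mod 3); (2|3)=-1, (1|3)=+1; sign (−1)^0·-1^10·+1^4 = +1.
(a,b)_2: α=8, β=10; u≡7, v≡7 (mod 8); ε(u)ε(v)=1·1, αω(v)=8·0, βω(u)=10·0; sum ≡ 1  ⇒  -1.
(a,b)_31: α=0, u≡16; β=-2, v≡3 (mod 31); (16|31)=+1, (3|31)=-1; sign (−1)^0·+1^-2·-1^0 = +1.
(a,b)_∞: sgn(287)=+, sgn(-41)=−, so +1.
(a,b)_5: α=-2, u≡2; β=-4, v≡4 (mod 5); (2|5)=-1, (4|5)=+1; sign (−1)^0·-1^-4·+1^-2 = +1.
(a,b)_41: α=-1, u≡22; β=-1, v≡23 (mod 41); (22|41)=-1, (23|41)=+1; sign (−1)^0·-1^-1·+1^-1 = -1.
(a,b)_11: α=2, u≡9; β=4, v≡1 (mod 11); (9|11)=+1, (1|11)=+1; sign (−1)^0·+1^4·+1^2 = +1.
(a,b)_7: α=1, u≡6; β=0, v≡4 (mod 7); (6|7)=-1, (4|7)=+1; sign (−1)^0·-1^0·+1^1 = +1.
|Ram(287, -41)| = 2, even; anisotropic at {2, 41}.

[2, 41]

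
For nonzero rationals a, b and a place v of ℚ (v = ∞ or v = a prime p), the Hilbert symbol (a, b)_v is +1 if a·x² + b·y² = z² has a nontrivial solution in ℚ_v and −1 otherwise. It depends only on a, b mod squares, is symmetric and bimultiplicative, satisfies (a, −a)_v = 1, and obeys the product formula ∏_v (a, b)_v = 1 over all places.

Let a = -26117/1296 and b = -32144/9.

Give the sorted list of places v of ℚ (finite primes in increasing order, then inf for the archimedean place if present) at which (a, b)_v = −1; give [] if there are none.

Mod squares: a ≡ -533, b ≡ -41. Check v ∈ {∞, 2, 3, 7, 13, 41}.
v=2: v_2(a)=-4, v_2(b)=4; units ≡ 3, 7 (mod 8); ε·ε+αω+βω = 1·1+-4·0+4·1 ≡ 1  ⇒  (a,b)_2 = -1.
v=41: a=41^1·(≡27), b=41^1·(≡4) mod 41; (27|41)=-1, (4|41)=+1; (−1)^{1·1·20}·(-1)^1·(+1)^1 = -1.
v=3: a=3^-4·(≡1), b=3^-2·(≡1) mod 3; (1|3)=+1, (1|3)=+1; (−1)^{-4·-2·1}·(+1)^-2·(+1)^-4 = +1.
v=13: a=13^1·(≡5), b=13^0·(≡2) mod 13; (5|13)=-1, (2|13)=-1; (−1)^{1·0·6}·(-1)^0·(-1)^1 = -1.
v=∞: -533 < 0 and -41 < 0  ⇒  (a,b)_∞ = -1.
v=7: a=7^2·(≡6), b=7^2·(≡1) mod 7; (6|7)=-1, (1|7)=+1; (−1)^{2·2·3}·(-1)^2·(+1)^2 = +1.
Ram(-533, -41) = {2, 13, 41, ∞}; no ℚ_2-point on the conic.

[2, 13, 41, inf]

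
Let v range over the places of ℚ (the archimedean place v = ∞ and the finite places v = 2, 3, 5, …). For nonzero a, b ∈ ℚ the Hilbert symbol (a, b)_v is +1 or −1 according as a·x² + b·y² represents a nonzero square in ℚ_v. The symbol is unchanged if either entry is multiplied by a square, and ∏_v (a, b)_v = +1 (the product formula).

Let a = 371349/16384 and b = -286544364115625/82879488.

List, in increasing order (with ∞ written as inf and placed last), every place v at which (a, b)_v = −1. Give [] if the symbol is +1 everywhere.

Mod squares: a ≡ 341, b ≡ -11305. Check v ∈ {∞, 2, 3, 5, 7, 11, 17, 19, 23, 31}.
v=31: a=31^1·(≡26), b=31^2·(≡14) mod 31; (26|31)=-1, (14|31)=+1; (−1)^{1·2·15}·(-1)^2·(+1)^1 = +1.
v=19: a=19^0·(≡18), b=19^1·(≡18) mod 19; (18|19)=-1, (18|19)=-1; (−1)^{0·1·9}·(-1)^1·(-1)^0 = -1.
v=11: a=11^3·(≡3), b=11^4·(≡9) mod 11; (3|11)=+1, (9|11)=+1; (−1)^{3·4·5}·(+1)^4·(+1)^3 = +1.
v=7: a=7^0·(≡5), b=7^3·(≡1) mod 7; (5|7)=-1, (1|7)=+1; (−1)^{0·3·3}·(-1)^3·(+1)^0 = -1.
v=2: v_2(a)=-14, v_2(b)=-10; units ≡ 5, 7 (mod 8); ε·ε+αω+βω = 0·1+-14·0+-10·1 ≡ 0  ⇒  (a,b)_2 = +1.
v=17: a=17^0·(≡4), b=17^-1·(≡9) mod 17; (4|17)=+1, (9|17)=+1; (−1)^{0·-1·8}·(+1)^-1·(+1)^0 = +1.
v=3: a=3^2·(≡2), b=3^-2·(≡2) mod 3; (2|3)=-1, (2|3)=-1; (−1)^{2·-2·1}·(-1)^-2·(-1)^2 = +1.
v=∞: 341 > 0 and -11305 < 0  ⇒  (a,b)_∞ = +1.
v=5: a=5^0·(≡1), b=5^5·(≡1) mod 5; (1|5)=+1, (1|5)=+1; (−1)^{0·5·2}·(+1)^5·(+1)^0 = +1.
v=23: a=23^0·(≡19), b=23^-2·(≡22) mod 23; (19|23)=-1, (22|23)=-1; (−1)^{0·-2·11}·(-1)^-2·(-1)^0 = +1.
Ram(341, -11305) = {7, 19}; no ℚ_7-point on the conic.

[7, 19]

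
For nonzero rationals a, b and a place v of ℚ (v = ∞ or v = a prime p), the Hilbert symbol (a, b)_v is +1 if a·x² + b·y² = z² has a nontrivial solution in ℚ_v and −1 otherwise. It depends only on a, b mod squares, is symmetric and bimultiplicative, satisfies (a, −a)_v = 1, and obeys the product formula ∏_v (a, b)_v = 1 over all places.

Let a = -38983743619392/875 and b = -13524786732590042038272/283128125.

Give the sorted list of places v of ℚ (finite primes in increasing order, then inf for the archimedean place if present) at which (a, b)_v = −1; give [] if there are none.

[5, 7, 11, inf]

(a, b) ≡ (-255255, -3315) mod (ℚ^×)²; places V = {2, 3, 5, 7, 11, 13, 17, 19, 37, 43, ∞}.
(a,b)_7: α=-1, u≡5; β=-2, v≡6 (mod 7); (5|7)=-1, (6|7)=-1; sign (−1)^0·-1^-2·-1^-1 = -1.
(a,b)_43: α=0, u≡17; β=-2, v≡26 (mod 43); (17|43)=+1, (26|43)=-1; sign (−1)^0·+1^-2·-1^0 = +1.
(a,b)_∞: sgn(-255255)=−, sgn(-3315)=−, so -1.
(a,b)_5: α=-3, u≡4; β=-5, v≡3 (mod 5); (4|5)=+1, (3|5)=-1; sign (−1)^0·+1^-5·-1^-3 = -1.
(a,b)_37: α=2, u≡18; β=2, v≡24 (mod 37); (18|37)=-1, (24|37)=-1; sign (−1)^0·-1^2·-1^2 = +1.
(a,b)_13: α=3, u≡7; β=5, v≡6 (mod 13); (7|13)=-1, (6|13)=-1; sign (−1)^0·-1^5·-1^3 = +1.
(a,b)_2: α=6, β=14; u≡1, v≡5 (mod 8); ε(u)ε(v)=0·0, αω(v)=6·1, βω(u)=14·0; sum ≡ 0  ⇒  +1.
(a,b)_17: α=1, u≡13; β=1, v≡1 (mod 17); (13|17)=+1, (1|17)=+1; sign (−1)^0·+1^1·+1^1 = +1.
(a,b)_11: α=1, u≡4; β=2, v≡10 (mod 11); (4|11)=+1, (10|11)=-1; sign (−1)^0·+1^2·-1^1 = -1.
(a,b)_19: α=2, u≡15; β=2, v≡3 (mod 19); (15|19)=-1, (3|19)=-1; sign (−1)^0·-1^2·-1^2 = +1.
(a,b)_3: α=1, u≡1; β=7, v≡2 (mod 3); (1|3)=+1, (2|3)=-1; sign (−1)^1·+1^7·-1^1 = +1.
|Ram(-255255, -3315)| = 4, even; anisotropic at {5, 7, 11, ∞}.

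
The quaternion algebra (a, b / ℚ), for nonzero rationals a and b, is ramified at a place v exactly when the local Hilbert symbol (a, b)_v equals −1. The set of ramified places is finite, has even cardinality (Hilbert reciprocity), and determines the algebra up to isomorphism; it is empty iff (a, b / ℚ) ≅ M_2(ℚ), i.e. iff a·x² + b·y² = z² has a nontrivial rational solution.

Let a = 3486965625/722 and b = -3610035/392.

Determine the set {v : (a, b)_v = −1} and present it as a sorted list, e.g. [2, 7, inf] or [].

(a, b) ≡ (4290, -6630) mod (ℚ^×)²; places V = {2, 3, 5, 7, 11, 13, 17, 19, ∞}.
(a,b)_11: α=1, u≡9; β=2, v≡9 (mod 11); (9|11)=+1, (9|11)=+1; sign (−1)^0·+1^2·+1^1 = +1.
(a,b)_3: α=3, u≡2; β=3, v≡1 (mod 3); (2|3)=-1, (1|3)=+1; sign (−1)^1·-1^3·+1^3 = +1.
(a,b)_7: α=0, u≡3; β=-2, v≡5 (mod 7); (3|7)=-1, (5|7)=-1; sign (−1)^0·-1^-2·-1^0 = +1.
(a,b)_19: α=-2, u≡15; β=0, v≡5 (mod 19); (15|19)=-1, (5|19)=+1; sign (−1)^0·-1^0·+1^-2 = +1.
(a,b)_2: α=-1, β=-3; u≡1, v≡5 (mod 8); ε(u)ε(v)=0·0, αω(v)=-1·1, βω(u)=-3·0; sum ≡ 1  ⇒  -1.
(a,b)_5: α=5, u≡2; β=1, v≡4 (mod 5); (2|5)=-1, (4|5)=+1; sign (−1)^0·-1^1·+1^5 = -1.
(a,b)_17: α=2, u≡12; β=1, v≡9 (mod 17); (12|17)=-1, (9|17)=+1; sign (−1)^0·-1^1·+1^2 = -1.
(a,b)_∞: sgn(4290)=+, sgn(-6630)=−, so +1.
(a,b)_13: α=1, u≡5; β=1, v≡12 (mod 13); (5|13)=-1, (12|13)=+1; sign (−1)^0·-1^1·+1^1 = -1.
(4290, -6630 / ℚ) ramifies at {2, 5, 13, 17}: a division algebra.

[2, 5, 13, 17]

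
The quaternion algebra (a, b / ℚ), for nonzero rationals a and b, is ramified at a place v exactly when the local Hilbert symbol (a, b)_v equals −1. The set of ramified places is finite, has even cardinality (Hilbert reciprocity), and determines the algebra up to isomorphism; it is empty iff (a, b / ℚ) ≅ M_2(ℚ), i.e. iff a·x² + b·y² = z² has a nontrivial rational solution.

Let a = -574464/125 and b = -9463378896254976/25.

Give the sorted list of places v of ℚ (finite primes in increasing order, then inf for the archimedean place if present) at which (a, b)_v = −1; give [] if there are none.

[2, 3, 17, inf]

Mod squares: a ≡ -2805, b ≡ -44574. Check v ∈ {∞, 2, 3, 5, 7, 11, 17, 19, 23}.
v=7: a=7^0·(≡2), b=7^2·(≡1) mod 7; (2|7)=+1, (1|7)=+1; (−1)^{0·2·3}·(+1)^2·(+1)^0 = +1.
v=23: a=23^0·(≡3), b=23^1·(≡10) mod 23; (3|23)=+1, (10|23)=-1; (−1)^{0·1·11}·(+1)^1·(-1)^0 = +1.
v=5: a=5^-3·(≡1), b=5^-2·(≡4) mod 5; (1|5)=+1, (4|5)=+1; (−1)^{-3·-2·2}·(+1)^-2·(+1)^-3 = +1.
v=17: a=17^1·(≡12), b=17^3·(≡16) mod 17; (12|17)=-1, (16|17)=+1; (−1)^{1·3·8}·(-1)^3·(+1)^1 = -1.
v=3: a=3^1·(≡1), b=3^1·(≡1) mod 3; (1|3)=+1, (1|3)=+1; (−1)^{1·1·1}·(+1)^1·(+1)^1 = -1.
v=2: v_2(a)=10, v_2(b)=11; units ≡ 3, 1 (mod 8); ε·ε+αω+βω = 1·0+10·0+11·1 ≡ 1  ⇒  (a,b)_2 = -1.
v=11: a=11^1·(≡1), b=11^4·(≡1) mod 11; (1|11)=+1, (1|11)=+1; (−1)^{1·4·5}·(+1)^4·(+1)^1 = +1.
v=∞: -2805 < 0 and -44574 < 0  ⇒  (a,b)_∞ = -1.
v=19: a=19^0·(≡7), b=19^1·(≡8) mod 19; (7|19)=+1, (8|19)=-1; (−1)^{0·1·9}·(+1)^1·(-1)^0 = +1.
|Ram(-2805, -44574)| = 4, even; anisotropic at {2, 3, 17, ∞}.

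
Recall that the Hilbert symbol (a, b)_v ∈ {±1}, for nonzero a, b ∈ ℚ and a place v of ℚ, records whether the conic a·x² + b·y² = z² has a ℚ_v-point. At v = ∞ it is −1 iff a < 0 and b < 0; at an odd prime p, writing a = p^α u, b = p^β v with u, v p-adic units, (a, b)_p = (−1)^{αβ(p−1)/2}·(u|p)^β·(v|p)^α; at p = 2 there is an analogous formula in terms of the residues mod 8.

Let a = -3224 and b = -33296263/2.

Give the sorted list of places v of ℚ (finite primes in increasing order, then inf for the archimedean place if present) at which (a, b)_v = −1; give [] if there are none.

(a, b) ≡ (-806, -66592526) mod (ℚ^×)²; places V = {2, 7, 11, 13, 29, 31, 37, ∞}.
(a,b)_37: α=0, u≡32; β=1, v≡26 (mod 37); (32|37)=-1, (26|37)=+1; sign (−1)^0·-1^1·+1^0 = -1.
(a,b)_∞: sgn(-806)=−, sgn(-66592526)=−, so -1.
(a,b)_2: α=3, β=-1; u≡5, v≡1 (mod 8); ε(u)ε(v)=0·0, αω(v)=3·0, βω(u)=-1·1; sum ≡ 1  ⇒  -1.
(a,b)_13: α=1, u≡12; β=1, v≡11 (mod 13); (12|13)=+1, (11|13)=-1; sign (−1)^0·+1^1·-1^1 = -1.
(a,b)_7: α=0, u≡3; β=1, v≡5 (mod 7); (3|7)=-1, (5|7)=-1; sign (−1)^0·-1^1·-1^0 = -1.
(a,b)_31: α=1, u≡20; β=1, v≡23 (mod 31); (20|31)=+1, (23|31)=-1; sign (−1)^1·+1^1·-1^1 = +1.
(a,b)_29: α=0, u≡24; β=1, v≡25 (mod 29); (24|29)=+1, (25|29)=+1; sign (−1)^0·+1^1·+1^0 = +1.
(a,b)_11: α=0, u≡10; β=1, v≡7 (mod 11); (10|11)=-1, (7|11)=-1; sign (−1)^0·-1^1·-1^0 = -1.
(-806, -66592526 / ℚ) ramifies at {2, 7, 11, 13, 37, ∞}: a division algebra.

[2, 7, 11, 13, 37, inf]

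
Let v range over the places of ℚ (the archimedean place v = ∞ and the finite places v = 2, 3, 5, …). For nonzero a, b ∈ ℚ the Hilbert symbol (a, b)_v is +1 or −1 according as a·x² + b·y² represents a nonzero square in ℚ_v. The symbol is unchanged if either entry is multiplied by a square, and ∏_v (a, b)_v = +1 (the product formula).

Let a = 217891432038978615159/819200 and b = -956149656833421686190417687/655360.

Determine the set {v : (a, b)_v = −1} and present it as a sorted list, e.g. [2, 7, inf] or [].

(a, b) ≡ (3182, -4195430) mod (ℚ^×)²; places V = {2, 3, 5, 11, 17, 23, 29, 37, 43, ∞}.
(a,b)_2: α=-15, β=-17; u≡7, v≡5 (mod 8); ε(u)ε(v)=1·0, αω(v)=-15·1, βω(u)=-17·0; sum ≡ 1  ⇒  -1.
(a,b)_5: α=-2, u≡3; β=-1, v≡4 (mod 5); (3|5)=-1, (4|5)=+1; sign (−1)^0·-1^-1·+1^-2 = -1.
(a,b)_37: α=1, u≡7; β=1, v≡15 (mod 37); (7|37)=+1, (15|37)=-1; sign (−1)^0·+1^1·-1^1 = -1.
(a,b)_29: α=2, u≡11; β=3, v≡18 (mod 29); (11|29)=-1, (18|29)=-1; sign (−1)^0·-1^3·-1^2 = -1.
(a,b)_23: α=4, u≡3; β=5, v≡12 (mod 23); (3|23)=+1, (12|23)=+1; sign (−1)^0·+1^5·+1^4 = +1.
(a,b)_3: α=2, u≡2; β=4, v≡1 (mod 3); (2|3)=-1, (1|3)=+1; sign (−1)^0·-1^4·+1^2 = +1.
(a,b)_11: α=2, u≡4; β=2, v≡9 (mod 11); (4|11)=+1, (9|11)=+1; sign (−1)^0·+1^2·+1^2 = +1.
(a,b)_43: α=3, u≡38; β=4, v≡32 (mod 43); (38|43)=+1, (32|43)=-1; sign (−1)^0·+1^4·-1^3 = -1.
(a,b)_17: α=2, u≡3; β=3, v≡9 (mod 17); (3|17)=-1, (9|17)=+1; sign (−1)^0·-1^3·+1^2 = -1.
(a,b)_∞: sgn(3182)=+, sgn(-4195430)=−, so +1.
(3182, -4195430 / ℚ) ramifies at {2, 5, 17, 29, 37, 43}: a division algebra.

[2, 5, 17, 29, 37, 43]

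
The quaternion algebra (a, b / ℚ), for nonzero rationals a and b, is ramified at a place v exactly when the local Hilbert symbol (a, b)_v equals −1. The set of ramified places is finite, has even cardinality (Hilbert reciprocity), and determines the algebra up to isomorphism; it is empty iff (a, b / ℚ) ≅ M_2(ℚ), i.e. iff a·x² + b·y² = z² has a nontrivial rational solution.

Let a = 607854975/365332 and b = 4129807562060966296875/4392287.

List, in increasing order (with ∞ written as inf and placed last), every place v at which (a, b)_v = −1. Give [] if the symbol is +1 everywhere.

Mod squares: a ≡ 36399363, b ≡ 254541. Check v ∈ {∞, 2, 3, 5, 7, 11, 13, 17, 19, 23, 31}.
v=3: a=3^1·(≡2), b=3^11·(≡1) mod 3; (2|3)=-1, (1|3)=+1; (−1)^{1·11·1}·(-1)^11·(+1)^1 = +1.
v=31: a=31^1·(≡27), b=31^1·(≡13) mod 31; (27|31)=-1, (13|31)=-1; (−1)^{1·1·15}·(-1)^1·(-1)^1 = -1.
v=7: a=7^1·(≡2), b=7^3·(≡5) mod 7; (2|7)=+1, (5|7)=-1; (−1)^{1·3·3}·(+1)^3·(-1)^1 = +1.
v=19: a=19^-2·(≡8), b=19^-2·(≡17) mod 19; (8|19)=-1, (17|19)=+1; (−1)^{-2·-2·9}·(-1)^-2·(+1)^-2 = +1.
v=2: v_2(a)=-2, v_2(b)=0; units ≡ 3, 5 (mod 8); ε·ε+αω+βω = 1·0+-2·1+0·1 ≡ 0  ⇒  (a,b)_2 = +1.
v=∞: 36399363 > 0 and 254541 > 0  ⇒  (a,b)_∞ = +1.
v=13: a=13^3·(≡8), b=13^4·(≡10) mod 13; (8|13)=-1, (10|13)=+1; (−1)^{3·4·6}·(-1)^4·(+1)^3 = +1.
v=5: a=5^2·(≡2), b=5^6·(≡4) mod 5; (2|5)=-1, (4|5)=+1; (−1)^{2·6·2}·(-1)^6·(+1)^2 = +1.
v=11: a=11^-1·(≡8), b=11^0·(≡5) mod 11; (8|11)=-1, (5|11)=+1; (−1)^{-1·0·5}·(-1)^0·(+1)^-1 = +1.
v=17: a=17^1·(≡12), b=17^3·(≡8) mod 17; (12|17)=-1, (8|17)=+1; (−1)^{1·3·8}·(-1)^3·(+1)^1 = -1.
v=23: a=23^-1·(≡20), b=23^-3·(≡8) mod 23; (20|23)=-1, (8|23)=+1; (−1)^{-1·-3·11}·(-1)^-3·(+1)^-1 = +1.
|Ram(36399363, 254541)| = 2, even; anisotropic at {17, 31}.

[17, 31]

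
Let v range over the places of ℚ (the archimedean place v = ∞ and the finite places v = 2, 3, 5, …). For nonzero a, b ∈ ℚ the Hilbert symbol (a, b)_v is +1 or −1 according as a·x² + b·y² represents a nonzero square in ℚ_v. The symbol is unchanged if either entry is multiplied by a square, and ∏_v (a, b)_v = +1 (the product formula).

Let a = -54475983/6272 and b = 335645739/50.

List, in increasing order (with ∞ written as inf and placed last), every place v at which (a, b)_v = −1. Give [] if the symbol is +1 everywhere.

(a, b) ≡ (-46, 140998) mod (ℚ^×)²; places V = {2, 3, 5, 7, 11, 13, 17, 19, 23, 29, ∞}.
(a,b)_3: α=8, u≡2; β=2, v≡1 (mod 3); (2|3)=-1, (1|3)=+1; sign (−1)^0·-1^2·+1^8 = +1.
(a,b)_5: α=0, u≡1; β=-2, v≡2 (mod 5); (1|5)=+1, (2|5)=-1; sign (−1)^0·+1^-2·-1^0 = +1.
(a,b)_2: α=-7, β=-1; u≡1, v≡3 (mod 8); ε(u)ε(v)=0·1, αω(v)=-7·1, βω(u)=-1·0; sum ≡ 1  ⇒  -1.
(a,b)_7: α=-2, u≡6; β=0, v≡2 (mod 7); (6|7)=-1, (2|7)=+1; sign (−1)^0·-1^0·+1^-2 = +1.
(a,b)_17: α=0, u≡10; β=1, v≡1 (mod 17); (10|17)=-1, (1|17)=+1; sign (−1)^0·-1^1·+1^0 = -1.
(a,b)_13: α=0, u≡6; β=1, v≡10 (mod 13); (6|13)=-1, (10|13)=+1; sign (−1)^0·-1^1·+1^0 = -1.
(a,b)_29: α=0, u≡3; β=1, v≡14 (mod 29); (3|29)=-1, (14|29)=-1; sign (−1)^0·-1^1·-1^0 = -1.
(a,b)_11: α=0, u≡5; β=1, v≡5 (mod 11); (5|11)=+1, (5|11)=+1; sign (−1)^0·+1^1·+1^0 = +1.
(a,b)_19: α=2, u≡7; β=0, v≡13 (mod 19); (7|19)=+1, (13|19)=-1; sign (−1)^0·+1^0·-1^2 = +1.
(a,b)_∞: sgn(-46)=−, sgn(140998)=+, so +1.
(a,b)_23: α=1, u≡17; β=2, v≡9 (mod 23); (17|23)=-1, (9|23)=+1; sign (−1)^0·-1^2·+1^1 = +1.
(-46, 140998 / ℚ) ramifies at {2, 13, 17, 29}: a division algebra.

[2, 13, 17, 29]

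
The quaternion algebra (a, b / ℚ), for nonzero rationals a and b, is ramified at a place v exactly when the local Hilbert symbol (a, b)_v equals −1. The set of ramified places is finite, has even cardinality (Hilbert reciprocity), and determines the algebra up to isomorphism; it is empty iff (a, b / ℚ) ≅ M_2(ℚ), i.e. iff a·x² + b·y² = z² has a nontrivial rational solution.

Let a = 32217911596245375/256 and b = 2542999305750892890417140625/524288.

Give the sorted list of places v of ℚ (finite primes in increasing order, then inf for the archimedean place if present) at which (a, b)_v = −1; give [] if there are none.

[11, 13, 17, 19]

(a, b) ≡ (7735, 90706) mod (ℚ^×)²; places V = {2, 3, 5, 7, 11, 13, 17, 19, 31, ∞}.
(a,b)_11: α=2, u≡10; β=3, v≡10 (mod 11); (10|11)=-1, (10|11)=-1; sign (−1)^0·-1^3·-1^2 = -1.
(a,b)_19: α=2, u≡10; β=3, v≡9 (mod 19); (10|19)=-1, (9|19)=+1; sign (−1)^0·-1^3·+1^2 = -1.
(a,b)_31: α=2, u≡7; β=3, v≡22 (mod 31); (7|31)=+1, (22|31)=-1; sign (−1)^0·+1^3·-1^2 = +1.
(a,b)_17: α=1, u≡13; β=2, v≡10 (mod 17); (13|17)=+1, (10|17)=-1; sign (−1)^0·+1^2·-1^1 = -1.
(a,b)_13: α=1, u≡3; β=2, v≡2 (mod 13); (3|13)=+1, (2|13)=-1; sign (−1)^0·+1^2·-1^1 = -1.
(a,b)_5: α=3, u≡3; β=6, v≡4 (mod 5); (3|5)=-1, (4|5)=+1; sign (−1)^0·-1^6·+1^3 = +1.
(a,b)_7: α=3, u≡6; β=5, v≡1 (mod 7); (6|7)=-1, (1|7)=+1; sign (−1)^1·-1^5·+1^3 = +1.
(a,b)_2: α=-8, β=-19; u≡7, v≡1 (mod 8); ε(u)ε(v)=1·0, αω(v)=-8·0, βω(u)=-19·0; sum ≡ 0  ⇒  +1.
(a,b)_3: α=4, u≡1; β=6, v≡1 (mod 3); (1|3)=+1, (1|3)=+1; sign (−1)^0·+1^6·+1^4 = +1.
(a,b)_∞: sgn(7735)=+, sgn(90706)=+, so +1.
Ram(7735, 90706) = {11, 13, 17, 19}; no ℚ_11-point on the conic.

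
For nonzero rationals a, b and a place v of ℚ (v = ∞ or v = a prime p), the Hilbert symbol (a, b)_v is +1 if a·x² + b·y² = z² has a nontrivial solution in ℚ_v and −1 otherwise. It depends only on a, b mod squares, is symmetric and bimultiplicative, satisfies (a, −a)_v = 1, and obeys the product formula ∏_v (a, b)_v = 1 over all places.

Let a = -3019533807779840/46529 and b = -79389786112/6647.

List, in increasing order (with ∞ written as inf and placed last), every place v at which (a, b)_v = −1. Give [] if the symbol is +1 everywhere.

[2, 7, 13, inf]

Mod squares: a ≡ -10465, b ≡ -161. Check v ∈ {∞, 2, 5, 7, 13, 17, 23}.
v=∞: -10465 < 0 and -161 < 0  ⇒  (a,b)_∞ = -1.
v=13: a=13^3·(≡3), b=13^2·(≡6) mod 13; (3|13)=+1, (6|13)=-1; (−1)^{3·2·6}·(+1)^2·(-1)^3 = -1.
v=23: a=23^-1·(≡11), b=23^-1·(≡16) mod 23; (11|23)=-1, (16|23)=+1; (−1)^{-1·-1·11}·(-1)^-1·(+1)^-1 = +1.
v=2: v_2(a)=38, v_2(b)=26; units ≡ 7, 7 (mod 8); ε·ε+αω+βω = 1·1+38·0+26·0 ≡ 1  ⇒  (a,b)_2 = -1.
v=7: a=7^-1·(≡5), b=7^1·(≡6) mod 7; (5|7)=-1, (6|7)=-1; (−1)^{-1·1·3}·(-1)^1·(-1)^-1 = -1.
v=5: a=5^1·(≡3), b=5^0·(≡4) mod 5; (3|5)=-1, (4|5)=+1; (−1)^{1·0·2}·(-1)^0·(+1)^1 = +1.
v=17: a=17^-2·(≡10), b=17^-2·(≡16) mod 17; (10|17)=-1, (16|17)=+1; (−1)^{-2·-2·8}·(-1)^-2·(+1)^-2 = +1.
|Ram(-10465, -161)| = 4, even; anisotropic at {2, 7, 13, ∞}.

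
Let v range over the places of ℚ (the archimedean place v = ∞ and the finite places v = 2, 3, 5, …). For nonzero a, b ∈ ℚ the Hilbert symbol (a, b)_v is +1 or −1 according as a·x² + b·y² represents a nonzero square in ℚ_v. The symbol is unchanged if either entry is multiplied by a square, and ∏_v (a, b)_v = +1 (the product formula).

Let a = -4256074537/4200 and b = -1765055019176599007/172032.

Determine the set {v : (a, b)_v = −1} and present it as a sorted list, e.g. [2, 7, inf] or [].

[7, 11, 19, 23, 31, inf]

Mod squares: a ≡ -6258714, b ≡ -966. Check v ∈ {∞, 2, 3, 5, 7, 11, 13, 19, 23, 31}.
v=11: a=11^1·(≡4), b=11^4·(≡6) mod 11; (4|11)=+1, (6|11)=-1; (−1)^{1·4·5}·(+1)^4·(-1)^1 = -1.
v=3: a=3^-1·(≡1), b=3^-1·(≡2) mod 3; (1|3)=+1, (2|3)=-1; (−1)^{-1·-1·1}·(+1)^-1·(-1)^-1 = +1.
v=23: a=23^1·(≡9), b=23^3·(≡6) mod 23; (9|23)=+1, (6|23)=+1; (−1)^{1·3·11}·(+1)^3·(+1)^1 = -1.
v=31: a=31^1·(≡9), b=31^2·(≡12) mod 31; (9|31)=+1, (12|31)=-1; (−1)^{1·2·15}·(+1)^2·(-1)^1 = -1.
v=5: a=5^-2·(≡1), b=5^0·(≡4) mod 5; (1|5)=+1, (4|5)=+1; (−1)^{-2·0·2}·(+1)^0·(+1)^-2 = +1.
v=13: a=13^4·(≡2), b=13^4·(≡3) mod 13; (2|13)=-1, (3|13)=+1; (−1)^{4·4·6}·(-1)^4·(+1)^4 = +1.
v=7: a=7^-1·(≡4), b=7^-1·(≡4) mod 7; (4|7)=+1, (4|7)=+1; (−1)^{-1·-1·3}·(+1)^-1·(+1)^-1 = -1.
v=19: a=19^1·(≡16), b=19^2·(≡18) mod 19; (16|19)=+1, (18|19)=-1; (−1)^{1·2·9}·(+1)^2·(-1)^1 = -1.
v=∞: -6258714 < 0 and -966 < 0  ⇒  (a,b)_∞ = -1.
v=2: v_2(a)=-3, v_2(b)=-13; units ≡ 3, 5 (mod 8); ε·ε+αω+βω = 1·0+-3·1+-13·1 ≡ 0  ⇒  (a,b)_2 = +1.
(-6258714, -966 / ℚ) ramifies at {7, 11, 19, 23, 31, ∞}: a division algebra.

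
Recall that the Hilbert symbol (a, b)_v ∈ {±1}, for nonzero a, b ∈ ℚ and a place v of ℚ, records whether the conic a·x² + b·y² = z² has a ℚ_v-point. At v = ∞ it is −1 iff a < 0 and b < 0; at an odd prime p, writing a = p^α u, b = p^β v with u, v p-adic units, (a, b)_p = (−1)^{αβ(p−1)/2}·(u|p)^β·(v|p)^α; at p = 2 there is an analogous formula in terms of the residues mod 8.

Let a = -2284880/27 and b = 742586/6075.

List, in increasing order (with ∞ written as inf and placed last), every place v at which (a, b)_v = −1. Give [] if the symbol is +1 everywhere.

[5, 13]

(a, b) ≡ (-15, 78) mod (ℚ^×)²; places V = {2, 3, 5, 13, ∞}.
(a,b)_2: α=4, β=1; u≡1, v≡7 (mod 8); ε(u)ε(v)=0·1, αω(v)=4·0, βω(u)=1·0; sum ≡ 0  ⇒  +1.
(a,b)_13: α=4, u≡11; β=5, v≡7 (mod 13); (11|13)=-1, (7|13)=-1; sign (−1)^0·-1^5·-1^4 = -1.
(a,b)_∞: sgn(-15)=−, sgn(78)=+, so +1.
(a,b)_5: α=1, u≡2; β=-2, v≡2 (mod 5); (2|5)=-1, (2|5)=-1; sign (−1)^0·-1^-2·-1^1 = -1.
(a,b)_3: α=-3, u≡1; β=-5, v≡2 (mod 3); (1|3)=+1, (2|3)=-1; sign (−1)^1·+1^-5·-1^-3 = +1.
|Ram(-15, 78)| = 2, even; anisotropic at {5, 13}.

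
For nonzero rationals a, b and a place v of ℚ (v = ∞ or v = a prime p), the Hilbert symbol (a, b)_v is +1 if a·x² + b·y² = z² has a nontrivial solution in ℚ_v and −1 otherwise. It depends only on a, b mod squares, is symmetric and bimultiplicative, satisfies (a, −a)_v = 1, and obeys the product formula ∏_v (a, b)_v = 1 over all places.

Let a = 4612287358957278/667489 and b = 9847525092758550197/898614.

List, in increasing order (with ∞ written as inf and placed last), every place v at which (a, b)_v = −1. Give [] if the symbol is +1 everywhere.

(a, b) ≡ (462, 2960958) mod (ℚ^×)²; places V = {2, 3, 7, 11, 13, 17, 19, 29, 41, 43, ∞}.
(a,b)_29: α=4, u≡12; β=3, v≡13 (mod 29); (12|29)=-1, (13|29)=+1; sign (−1)^0·-1^3·+1^4 = -1.
(a,b)_43: α=-2, u≡22; β=-2, v≡31 (mod 43); (22|43)=-1, (31|43)=+1; sign (−1)^0·-1^-2·+1^-2 = +1.
(a,b)_13: α=2, u≡5; β=3, v≡6 (mod 13); (5|13)=-1, (6|13)=-1; sign (−1)^0·-1^3·-1^2 = -1.
(a,b)_19: α=-2, u≡17; β=0, v≡9 (mod 19); (17|19)=+1, (9|19)=+1; sign (−1)^0·+1^0·+1^-2 = +1.
(a,b)_∞: sgn(462)=+, sgn(2960958)=+, so +1.
(a,b)_11: α=1, u≡9; β=1, v≡2 (mod 11); (9|11)=+1, (2|11)=-1; sign (−1)^1·+1^1·-1^1 = +1.
(a,b)_17: α=4, u≡12; β=5, v≡13 (mod 17); (12|17)=-1, (13|17)=+1; sign (−1)^0·-1^5·+1^4 = -1.
(a,b)_3: α=1, u≡1; β=-5, v≡1 (mod 3); (1|3)=+1, (1|3)=+1; sign (−1)^1·+1^-5·+1^1 = -1.
(a,b)_41: α=0, u≡38; β=2, v≡10 (mod 41); (38|41)=-1, (10|41)=+1; sign (−1)^0·-1^2·+1^0 = +1.
(a,b)_2: α=1, β=-1; u≡7, v≡7 (mod 8); ε(u)ε(v)=1·1, αω(v)=1·0, βω(u)=-1·0; sum ≡ 1  ⇒  -1.
(a,b)_7: α=1, u≡3; β=1, v≡5 (mod 7); (3|7)=-1, (5|7)=-1; sign (−1)^1·-1^1·-1^1 = -1.
|Ram(462, 2960958)| = 6, even; anisotropic at {2, 3, 7, 13, 17, 29}.

[2, 3, 7, 13, 17, 29]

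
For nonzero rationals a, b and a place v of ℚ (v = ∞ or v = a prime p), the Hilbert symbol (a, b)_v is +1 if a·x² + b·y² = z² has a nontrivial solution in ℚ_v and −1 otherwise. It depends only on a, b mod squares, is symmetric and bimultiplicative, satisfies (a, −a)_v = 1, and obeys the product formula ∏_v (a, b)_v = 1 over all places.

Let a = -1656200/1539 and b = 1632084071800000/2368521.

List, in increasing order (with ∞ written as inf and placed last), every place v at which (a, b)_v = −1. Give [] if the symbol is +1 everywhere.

(a, b) ≡ (-38, 595) mod (ℚ^×)²; places V = {2, 3, 5, 7, 13, 17, 19, ∞}.
(a,b)_17: α=0, u≡16; β=1, v≡1 (mod 17); (16|17)=+1, (1|17)=+1; sign (−1)^0·+1^1·+1^0 = +1.
(a,b)_13: α=2, u≡3; β=4, v≡12 (mod 13); (3|13)=+1, (12|13)=+1; sign (−1)^0·+1^4·+1^2 = +1.
(a,b)_∞: sgn(-38)=−, sgn(595)=+, so +1.
(a,b)_7: α=2, u≡4; β=5, v≡2 (mod 7); (4|7)=+1, (2|7)=+1; sign (−1)^0·+1^5·+1^2 = +1.
(a,b)_3: α=-4, u≡1; β=-8, v≡1 (mod 3); (1|3)=+1, (1|3)=+1; sign (−1)^0·+1^-8·+1^-4 = +1.
(a,b)_5: α=2, u≡3; β=5, v≡1 (mod 5); (3|5)=-1, (1|5)=+1; sign (−1)^0·-1^5·+1^2 = -1.
(a,b)_19: α=-1, u≡6; β=-2, v≡7 (mod 19); (6|19)=+1, (7|19)=+1; sign (−1)^0·+1^-2·+1^-1 = +1.
(a,b)_2: α=3, β=6; u≡5, v≡3 (mod 8); ε(u)ε(v)=0·1, αω(v)=3·1, βω(u)=6·1; sum ≡ 1  ⇒  -1.
Ram(-38, 595) = {2, 5}; no ℚ_2-point on the conic.

[2, 5]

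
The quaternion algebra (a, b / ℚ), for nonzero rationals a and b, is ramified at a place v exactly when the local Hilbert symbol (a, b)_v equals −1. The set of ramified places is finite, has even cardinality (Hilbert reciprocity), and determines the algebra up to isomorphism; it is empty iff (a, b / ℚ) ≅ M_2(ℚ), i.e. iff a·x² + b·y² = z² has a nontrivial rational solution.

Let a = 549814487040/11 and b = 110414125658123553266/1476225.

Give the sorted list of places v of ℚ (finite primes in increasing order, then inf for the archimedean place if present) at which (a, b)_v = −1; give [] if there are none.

Mod squares: a ≡ 2310, b ≡ 34034. Check v ∈ {∞, 2, 3, 5, 7, 11, 13, 17, 19, 23, 41}.
v=23: a=23^0·(≡5), b=23^2·(≡22) mod 23; (5|23)=-1, (22|23)=-1; (−1)^{0·2·11}·(-1)^2·(-1)^0 = +1.
v=∞: 2310 > 0 and 34034 > 0  ⇒  (a,b)_∞ = +1.
v=11: a=11^-1·(≡5), b=11^3·(≡3) mod 11; (5|11)=+1, (3|11)=+1; (−1)^{-1·3·5}·(+1)^3·(+1)^-1 = -1.
v=3: a=3^3·(≡2), b=3^-10·(≡2) mod 3; (2|3)=-1, (2|3)=-1; (−1)^{3·-10·1}·(-1)^-10·(-1)^3 = -1.
v=2: v_2(a)=11, v_2(b)=1; units ≡ 3, 1 (mod 8); ε·ε+αω+βω = 1·0+11·0+1·1 ≡ 1  ⇒  (a,b)_2 = -1.
v=41: a=41^2·(≡28), b=41^2·(≡39) mod 41; (28|41)=-1, (39|41)=+1; (−1)^{2·2·20}·(-1)^2·(+1)^2 = +1.
v=13: a=13^2·(≡4), b=13^1·(≡6) mod 13; (4|13)=+1, (6|13)=-1; (−1)^{2·1·6}·(+1)^1·(-1)^2 = +1.
v=19: a=19^0·(≡7), b=19^2·(≡4) mod 19; (7|19)=+1, (4|19)=+1; (−1)^{0·2·9}·(+1)^2·(+1)^0 = +1.
v=7: a=7^1·(≡2), b=7^1·(≡4) mod 7; (2|7)=+1, (4|7)=+1; (−1)^{1·1·3}·(+1)^1·(+1)^1 = -1.
v=17: a=17^0·(≡13), b=17^5·(≡2) mod 17; (13|17)=+1, (2|17)=+1; (−1)^{0·5·8}·(+1)^5·(+1)^0 = +1.
v=5: a=5^1·(≡3), b=5^-2·(≡4) mod 5; (3|5)=-1, (4|5)=+1; (−1)^{1·-2·2}·(-1)^-2·(+1)^1 = +1.
Ram(2310, 34034) = {2, 3, 7, 11}; no ℚ_2-point on the conic.

[2, 3, 7, 11]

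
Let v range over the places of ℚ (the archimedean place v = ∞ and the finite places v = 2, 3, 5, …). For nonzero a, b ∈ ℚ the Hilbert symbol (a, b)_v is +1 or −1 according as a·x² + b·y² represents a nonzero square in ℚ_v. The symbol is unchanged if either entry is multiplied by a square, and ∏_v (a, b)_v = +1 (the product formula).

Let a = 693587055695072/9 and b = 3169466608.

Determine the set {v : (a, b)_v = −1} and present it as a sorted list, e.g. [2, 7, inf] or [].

Mod squares: a ≡ 177422, b ≡ 4807. Check v ∈ {∞, 2, 3, 7, 11, 19, 23, 29}.
v=∞: 177422 > 0 and 4807 > 0  ⇒  (a,b)_∞ = +1.
v=3: a=3^-2·(≡2), b=3^0·(≡1) mod 3; (2|3)=-1, (1|3)=+1; (−1)^{-2·0·1}·(-1)^0·(+1)^-2 = +1.
v=29: a=29^3·(≡5), b=29^2·(≡22) mod 29; (5|29)=+1, (22|29)=+1; (−1)^{3·2·14}·(+1)^2·(+1)^3 = +1.
v=2: v_2(a)=5, v_2(b)=4; units ≡ 7, 7 (mod 8); ε·ε+αω+βω = 1·1+5·0+4·0 ≡ 1  ⇒  (a,b)_2 = -1.
v=7: a=7^5·(≡5), b=7^2·(≡3) mod 7; (5|7)=-1, (3|7)=-1; (−1)^{5·2·3}·(-1)^2·(-1)^5 = -1.
v=11: a=11^2·(≡3), b=11^1·(≡10) mod 11; (3|11)=+1, (10|11)=-1; (−1)^{2·1·5}·(+1)^1·(-1)^2 = +1.
v=23: a=23^1·(≡8), b=23^1·(≡6) mod 23; (8|23)=+1, (6|23)=+1; (−1)^{1·1·11}·(+1)^1·(+1)^1 = -1.
v=19: a=19^1·(≡6), b=19^1·(≡17) mod 19; (6|19)=+1, (17|19)=+1; (−1)^{1·1·9}·(+1)^1·(+1)^1 = -1.
|Ram(177422, 4807)| = 4, even; anisotropic at {2, 7, 19, 23}.

[2, 7, 19, 23]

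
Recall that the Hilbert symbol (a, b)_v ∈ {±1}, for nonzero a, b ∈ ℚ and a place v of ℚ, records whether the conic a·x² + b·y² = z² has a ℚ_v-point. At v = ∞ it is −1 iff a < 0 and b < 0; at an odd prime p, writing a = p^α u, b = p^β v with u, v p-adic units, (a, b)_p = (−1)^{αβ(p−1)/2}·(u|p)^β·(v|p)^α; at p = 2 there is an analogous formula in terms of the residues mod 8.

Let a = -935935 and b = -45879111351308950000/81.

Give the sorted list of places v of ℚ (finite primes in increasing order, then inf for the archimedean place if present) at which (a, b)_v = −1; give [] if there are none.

[5, inf]

(a, b) ≡ (-7735, -55) mod (ℚ^×)²; places V = {2, 3, 5, 7, 11, 13, 17, ∞}.
(a,b)_∞: sgn(-7735)=−, sgn(-55)=−, so -1.
(a,b)_11: α=2, u≡9; β=3, v≡10 (mod 11); (9|11)=+1, (10|11)=-1; sign (−1)^0·+1^3·-1^2 = +1.
(a,b)_3: α=0, u≡2; β=-4, v≡2 (mod 3); (2|3)=-1, (2|3)=-1; sign (−1)^0·-1^-4·-1^0 = +1.
(a,b)_2: α=0, β=4; u≡1, v≡1 (mod 8); ε(u)ε(v)=0·0, αω(v)=0·0, βω(u)=4·0; sum ≡ 0  ⇒  +1.
(a,b)_13: α=1, u≡12; β=4, v≡1 (mod 13); (12|13)=+1, (1|13)=+1; sign (−1)^0·+1^4·+1^1 = +1.
(a,b)_5: α=1, u≡3; β=5, v≡1 (mod 5); (3|5)=-1, (1|5)=+1; sign (−1)^0·-1^5·+1^1 = -1.
(a,b)_7: α=1, u≡2; β=0, v≡2 (mod 7); (2|7)=+1, (2|7)=+1; sign (−1)^0·+1^0·+1^1 = +1.
(a,b)_17: α=1, u≡8; β=6, v≡8 (mod 17); (8|17)=+1, (8|17)=+1; sign (−1)^0·+1^6·+1^1 = +1.
|Ram(-7735, -55)| = 2, even; anisotropic at {5, ∞}.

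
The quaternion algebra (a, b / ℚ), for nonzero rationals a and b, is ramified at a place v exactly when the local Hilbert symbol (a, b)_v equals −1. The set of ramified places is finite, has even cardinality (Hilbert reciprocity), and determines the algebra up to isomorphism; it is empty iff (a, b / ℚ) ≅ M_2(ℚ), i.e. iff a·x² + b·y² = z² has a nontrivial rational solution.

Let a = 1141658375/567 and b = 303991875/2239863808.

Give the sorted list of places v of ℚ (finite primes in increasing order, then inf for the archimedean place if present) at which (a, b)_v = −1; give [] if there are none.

(a, b) ≡ (6545, 1309) mod (ℚ^×)²; places V = {2, 3, 5, 7, 11, 13, 17, 43, ∞}.
(a,b)_∞: sgn(6545)=+, sgn(1309)=+, so +1.
(a,b)_5: α=3, u≡1; β=4, v≡4 (mod 5); (1|5)=+1, (4|5)=+1; sign (−1)^0·+1^4·+1^3 = +1.
(a,b)_13: α=2, u≡2; β=-2, v≡9 (mod 13); (2|13)=-1, (9|13)=+1; sign (−1)^0·-1^-2·+1^2 = +1.
(a,b)_17: α=3, u≡6; β=3, v≡8 (mod 17); (6|17)=-1, (8|17)=+1; sign (−1)^0·-1^3·+1^3 = -1.
(a,b)_43: α=0, u≡31; β=-2, v≡27 (mod 43); (31|43)=+1, (27|43)=-1; sign (−1)^0·+1^-2·-1^0 = +1.
(a,b)_11: α=1, u≡4; β=1, v≡1 (mod 11); (4|11)=+1, (1|11)=+1; sign (−1)^1·+1^1·+1^1 = -1.
(a,b)_2: α=0, β=-10; u≡1, v≡5 (mod 8); ε(u)ε(v)=0·0, αω(v)=0·1, βω(u)=-10·0; sum ≡ 0  ⇒  +1.
(a,b)_3: α=-4, u≡2; β=2, v≡1 (mod 3); (2|3)=-1, (1|3)=+1; sign (−1)^0·-1^2·+1^-4 = +1.
(a,b)_7: α=-1, u≡1; β=-1, v≡6 (mod 7); (1|7)=+1, (6|7)=-1; sign (−1)^1·+1^-1·-1^-1 = +1.
|Ram(6545, 1309)| = 2, even; anisotropic at {11, 17}.

[11, 17]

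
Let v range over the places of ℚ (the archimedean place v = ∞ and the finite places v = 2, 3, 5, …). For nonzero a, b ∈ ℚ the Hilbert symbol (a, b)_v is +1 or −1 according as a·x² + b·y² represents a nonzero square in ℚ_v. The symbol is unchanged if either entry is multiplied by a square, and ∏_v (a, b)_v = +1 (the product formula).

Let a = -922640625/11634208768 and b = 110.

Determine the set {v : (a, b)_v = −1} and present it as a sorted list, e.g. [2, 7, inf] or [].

[5, 7]

Mod squares: a ≡ -7, b ≡ 110. Check v ∈ {∞, 2, 3, 5, 7, 11, 13}.
v=3: a=3^10·(≡2), b=3^0·(≡2) mod 3; (2|3)=-1, (2|3)=-1; (−1)^{10·0·1}·(-1)^0·(-1)^10 = +1.
v=∞: -7 < 0 and 110 > 0  ⇒  (a,b)_∞ = +1.
v=11: a=11^0·(≡1), b=11^1·(≡10) mod 11; (1|11)=+1, (10|11)=-1; (−1)^{0·1·5}·(+1)^1·(-1)^0 = +1.
v=2: v_2(a)=-12, v_2(b)=1; units ≡ 1, 7 (mod 8); ε·ε+αω+βω = 0·1+-12·0+1·0 ≡ 0  ⇒  (a,b)_2 = +1.
v=13: a=13^-2·(≡5), b=13^0·(≡6) mod 13; (5|13)=-1, (6|13)=-1; (−1)^{-2·0·6}·(-1)^0·(-1)^-2 = +1.
v=5: a=5^6·(≡2), b=5^1·(≡2) mod 5; (2|5)=-1, (2|5)=-1; (−1)^{6·1·2}·(-1)^1·(-1)^6 = -1.
v=7: a=7^-5·(≡3), b=7^0·(≡5) mod 7; (3|7)=-1, (5|7)=-1; (−1)^{-5·0·3}·(-1)^0·(-1)^-5 = -1.
(-7, 110 / ℚ) ramifies at {5, 7}: a division algebra.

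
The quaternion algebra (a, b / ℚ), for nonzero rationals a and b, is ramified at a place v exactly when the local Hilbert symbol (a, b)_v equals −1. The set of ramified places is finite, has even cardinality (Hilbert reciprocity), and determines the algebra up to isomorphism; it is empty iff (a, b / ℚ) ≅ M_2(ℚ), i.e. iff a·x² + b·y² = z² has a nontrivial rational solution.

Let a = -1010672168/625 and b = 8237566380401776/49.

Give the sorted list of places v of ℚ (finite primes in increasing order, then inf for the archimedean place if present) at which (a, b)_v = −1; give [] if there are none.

[2, 17, 19, 37]

Mod squares: a ≡ -262922, b ≡ 31. Check v ∈ {∞, 2, 5, 7, 11, 17, 19, 31, 37}.
v=19: a=19^1·(≡18), b=19^2·(≡18) mod 19; (18|19)=-1, (18|19)=-1; (−1)^{1·2·9}·(-1)^2·(-1)^1 = -1.
v=31: a=31^2·(≡16), b=31^3·(≡20) mod 31; (16|31)=+1, (20|31)=+1; (−1)^{2·3·15}·(+1)^3·(+1)^2 = +1.
v=2: v_2(a)=3, v_2(b)=4; units ≡ 3, 7 (mod 8); ε·ε+αω+βω = 1·1+3·0+4·1 ≡ 1  ⇒  (a,b)_2 = -1.
v=5: a=5^-4·(≡2), b=5^0·(≡4) mod 5; (2|5)=-1, (4|5)=+1; (−1)^{-4·0·2}·(-1)^0·(+1)^-4 = +1.
v=7: a=7^0·(≡6), b=7^-2·(≡5) mod 7; (6|7)=-1, (5|7)=-1; (−1)^{0·-2·3}·(-1)^-2·(-1)^0 = +1.
v=37: a=37^1·(≡35), b=37^2·(≡8) mod 37; (35|37)=-1, (8|37)=-1; (−1)^{1·2·18}·(-1)^2·(-1)^1 = -1.
v=17: a=17^1·(≡15), b=17^2·(≡14) mod 17; (15|17)=+1, (14|17)=-1; (−1)^{1·2·8}·(+1)^2·(-1)^1 = -1.
v=∞: -262922 < 0 and 31 > 0  ⇒  (a,b)_∞ = +1.
v=11: a=11^1·(≡3), b=11^2·(≡9) mod 11; (3|11)=+1, (9|11)=+1; (−1)^{1·2·5}·(+1)^2·(+1)^1 = +1.
(-262922, 31 / ℚ) ramifies at {2, 17, 19, 37}: a division algebra.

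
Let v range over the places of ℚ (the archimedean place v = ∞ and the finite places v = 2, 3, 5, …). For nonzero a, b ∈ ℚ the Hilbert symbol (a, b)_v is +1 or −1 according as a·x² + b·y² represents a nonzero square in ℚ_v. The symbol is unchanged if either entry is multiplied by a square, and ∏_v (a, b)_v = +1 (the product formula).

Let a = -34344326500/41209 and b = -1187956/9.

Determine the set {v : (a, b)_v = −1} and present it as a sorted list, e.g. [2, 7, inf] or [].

[2, 11, 19, 31, 41, inf]

(a, b) ≡ (-1188385, -6061) mod (ℚ^×)²; places V = {2, 3, 5, 7, 11, 17, 19, 29, 31, 41, ∞}.
(a,b)_3: α=0, u≡2; β=-2, v≡2 (mod 3); (2|3)=-1, (2|3)=-1; sign (−1)^0·-1^-2·-1^0 = +1.
(a,b)_∞: sgn(-1188385)=−, sgn(-6061)=−, so -1.
(a,b)_41: α=1, u≡18; β=0, v≡34 (mod 41); (18|41)=+1, (34|41)=-1; sign (−1)^0·+1^0·-1^1 = -1.
(a,b)_5: α=3, u≡2; β=0, v≡1 (mod 5); (2|5)=-1, (1|5)=+1; sign (−1)^0·-1^0·+1^3 = +1.
(a,b)_2: α=2, β=2; u≡7, v≡3 (mod 8); ε(u)ε(v)=1·1, αω(v)=2·1, βω(u)=2·0; sum ≡ 1  ⇒  -1.
(a,b)_17: α=3, u≡2; β=0, v≡8 (mod 17); (2|17)=+1, (8|17)=+1; sign (−1)^0·+1^0·+1^3 = +1.
(a,b)_11: α=1, u≡7; β=1, v≡10 (mod 11); (7|11)=-1, (10|11)=-1; sign (−1)^1·-1^1·-1^1 = -1.
(a,b)_29: α=-2, u≡28; β=1, v≡24 (mod 29); (28|29)=+1, (24|29)=+1; sign (−1)^0·+1^1·+1^-2 = +1.
(a,b)_19: α=0, u≡15; β=1, v≡9 (mod 19); (15|19)=-1, (9|19)=+1; sign (−1)^0·-1^1·+1^0 = -1.
(a,b)_7: α=-2, u≡6; β=2, v≡2 (mod 7); (6|7)=-1, (2|7)=+1; sign (−1)^0·-1^2·+1^-2 = +1.
(a,b)_31: α=1, u≡22; β=0, v≡27 (mod 31); (22|31)=-1, (27|31)=-1; sign (−1)^0·-1^0·-1^1 = -1.
(-1188385, -6061 / ℚ) ramifies at {2, 11, 19, 31, 41, ∞}: a division algebra.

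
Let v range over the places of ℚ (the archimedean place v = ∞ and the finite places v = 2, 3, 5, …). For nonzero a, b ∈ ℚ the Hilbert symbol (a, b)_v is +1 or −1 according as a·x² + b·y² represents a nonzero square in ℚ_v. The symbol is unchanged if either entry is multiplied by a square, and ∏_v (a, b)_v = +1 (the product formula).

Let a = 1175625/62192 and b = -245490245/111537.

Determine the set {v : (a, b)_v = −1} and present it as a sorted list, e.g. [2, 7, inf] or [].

[2, 5, 19, 23]

(a, b) ≡ (4807, -85) mod (ℚ^×)²; places V = {2, 3, 5, 7, 11, 13, 17, 19, 23, ∞}.
(a,b)_5: α=4, u≡3; β=1, v≡3 (mod 5); (3|5)=-1, (3|5)=-1; sign (−1)^0·-1^1·-1^4 = -1.
(a,b)_11: α=1, u≡6; β=2, v≡9 (mod 11); (6|11)=-1, (9|11)=+1; sign (−1)^0·-1^2·+1^1 = +1.
(a,b)_19: α=1, u≡6; β=0, v≡13 (mod 19); (6|19)=+1, (13|19)=-1; sign (−1)^0·+1^0·-1^1 = -1.
(a,b)_3: α=2, u≡1; β=-8, v≡2 (mod 3); (1|3)=+1, (2|3)=-1; sign (−1)^0·+1^-8·-1^2 = +1.
(a,b)_23: α=-1, u≡2; β=0, v≡14 (mod 23); (2|23)=+1, (14|23)=-1; sign (−1)^0·+1^0·-1^-1 = -1.
(a,b)_7: α=0, u≡6; β=4, v≡3 (mod 7); (6|7)=-1, (3|7)=-1; sign (−1)^0·-1^4·-1^0 = +1.
(a,b)_2: α=-4, β=0; u≡7, v≡3 (mod 8); ε(u)ε(v)=1·1, αω(v)=-4·1, βω(u)=0·0; sum ≡ 1  ⇒  -1.
(a,b)_13: α=-2, u≡12; β=2, v≡8 (mod 13); (12|13)=+1, (8|13)=-1; sign (−1)^0·+1^2·-1^-2 = +1.
(a,b)_17: α=0, u≡4; β=-1, v≡11 (mod 17); (4|17)=+1, (11|17)=-1; sign (−1)^0·+1^-1·-1^0 = +1.
(a,b)_∞: sgn(4807)=+, sgn(-85)=−, so +1.
(4807, -85 / ℚ) ramifies at {2, 5, 19, 23}: a division algebra.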